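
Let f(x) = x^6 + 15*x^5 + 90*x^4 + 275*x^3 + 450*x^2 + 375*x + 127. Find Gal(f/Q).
S_3

The polynomial f is an irreducible sextic over Q, so G = Gal(f/Q) is one of the 16 transitive subgroups 6T1, ..., 6T16 of S_6. The discriminant of f is -34992, which is not a perfect square, so G is not contained in A_6. The transitive groups of degree 6 not contained in A_6 are: C_6 (6T1, order 6), S_3 (6T2, order 6), D_6 (6T3, order 12), C_3 x S_3 (6T5, order 18), A_4 x C_2 (6T6, order 24), S_4 (6T8, order 24), S_3 x S_3 (6T9, order 36), S_4 x C_2 (6T11, order 48), (S_3 x S_3) : C_2 (6T13, order 72), PGL(2,5) (6T14, order 120), S_6 (6T16, order 720). By Dedekind's theorem, for a prime p not dividing disc(f) the degrees of the irreducible factors of f mod p form the cycle type of an element of G. Factoring f modulo the 23 such primes p <= 97 (skipping 2, 3, which divide the discriminant), each new pattern first appears at: mod 5: f = (x^2 + 3)(x^2 + 2x + 3)(x^2 + 3x + 3), pattern 2+2+2; mod 7: f = (x^3 + 3x^2 + x + 4)(x^3 + 5x^2 + 4x + 2), pattern 3+3; mod 31: f = (x + 6)(x + 10)(x + 12)(x + 24)(x + 26)(x + 30), pattern 1+1+1+1+1+1. No other pattern occurs in this range, so the set of observed cycle types is {2+2+2, 3+3, 1+1+1+1+1+1}. The candidates containing elements of all these cycle types are C_6 (6T1) of order 6, S_3 (6T2) of order 6, D_6 (6T3) of order 12, C_3 x S_3 (6T5) of order 18, A_4 x C_2 (6T6) of order 24, S_4 (6T8) of order 24, S_3 x S_3 (6T9) of order 36, S_4 x C_2 (6T11) of order 48, (S_3 x S_3) : C_2 (6T13) of order 72, PGL(2,5) (6T14) of order 120, S_6 (6T16) of order 720; the others are excluded. The observed types are precisely the cycle types that occur in S_3 (6T2). Each of the other remaining candidates has further cycle types, and by the Chebotarev density theorem the matching factorization patterns would occur for a proportion of primes equal to their share of the group: C_6 (6T1) additionally contains elements of type 6 (2 of its 6 elements, about 33% of primes); D_6 (6T3) additionally contains elements of type 6, 2+2+1+1 (5 of its 12 elements, about 42% of primes); C_3 x S_3 (6T5) additionally contains elements of type 6, 3+1+1+1 (10 of its 18 elements, about 56% of primes); A_4 x C_2 (6T6) additionally contains elements of type 6, 2+2+1+1, 2+1+1+1+1 (14 of its 24 elements, about 58% of primes); S_4 (6T8) additionally contains elements of type 4+1+1, 2+2+1+1 (9 of its 24 elements, about 38% of primes); S_3 x S_3 (6T9) additionally contains elements of type 6, 3+1+1+1, 2+2+1+1 (25 of its 36 elements, about 69% of primes); S_4 x C_2 (6T11) additionally contains elements of type 6, 4+2, 4+1+1, 2+2+1+1, 2+1+1+1+1 (32 of its 48 elements, about 67% of primes); (S_3 x S_3) : C_2 (6T13) additionally contains elements of type 6, 4+2, 3+2+1, 3+1+1+1, 2+2+1+1, 2+1+1+1+1 (61 of its 72 elements, about 85% of primes); PGL(2,5) (6T14) additionally contains elements of type 6, 5+1, 4+1+1, 2+2+1+1 (89 of its 120 elements, about 74% of primes); S_6 (6T16) additionally contains elements of type 6, 5+1, 4+2, 4+1+1, 3+2+1, 3+1+1+1, 2+2+1+1, 2+1+1+1+1 (664 of its 720 elements, about 92% of primes). None of the 23 primes tested shows any such pattern (for each of these groups the chance of that is below 10^-4), which rules them out. Hence G = S_3 (6T2), of order 6.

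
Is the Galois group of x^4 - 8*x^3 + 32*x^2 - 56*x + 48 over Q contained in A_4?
The polynomial is irreducible of degree 4 over Q. Its discriminant is 937984, which is not a perfect square. A Galois group lies in the alternating group exactly when the discriminant is a square in Q, so the Galois group (S_4) is not contained in A_4.

No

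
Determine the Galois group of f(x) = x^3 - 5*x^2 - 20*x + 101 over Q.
The polynomial is an irreducible cubic over Q and its discriminant is -1127, which is not a perfect square. For an irreducible cubic, a non-square discriminant gives Galois group S_3.

S_3 (order 6)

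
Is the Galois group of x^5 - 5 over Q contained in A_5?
The polynomial is irreducible of degree 5 over Q. Its discriminant is 1953125, which is not a perfect square. A Galois group lies in the alternating group exactly when the discriminant is a square in Q, so the Galois group (F_20) is not contained in A_5.

No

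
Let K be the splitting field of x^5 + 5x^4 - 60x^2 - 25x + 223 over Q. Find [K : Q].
The degree of the splitting field over Q equals the order of the Galois group, so first determine the group. The polynomial f is an irreducible quintic over Q, so G = Gal(f/Q) is a transitive subgroup of S_5: one of C_5 (5T1, order 5), D_5 (5T2, order 10), F_20 (5T3, order 20), A_5 (5T4, order 60) or S_5 (5T5, order 120). The discriminant of f is 1327104000000 = 1152000^2, a perfect square, so G is contained in A_5. The transitive groups of degree 5 contained in A_5 are: C_5 (5T1, order 5), D_5 (5T2, order 10), A_5 (5T4, order 60). By Dedekind's theorem, for a prime p not dividing disc(f) the degrees of the irreducible factors of f mod p form the cycle type of an element of G. Factoring f modulo the 23 such primes p <= 101 (skipping 2, 3, 5, which divide the discriminant), each new pattern first appears at: mod 7: f = (x^5 + 5x^4 + 3x^2 + 3x + 6), pattern 5; mod 17: f = (x + 7)(x^2 + 3x + 3)(x^2 + 12x + 9), pattern 2+2+1. No other pattern occurs in this range, so the set of observed cycle types is {5, 2+2+1}. The candidates containing elements of all these cycle types are D_5 (5T2) of order 10, A_5 (5T4) of order 60; the others are excluded. The observed types are precisely the cycle types that occur in D_5 (5T2) (apart from the identity). Each of the other remaining candidates has further cycle types, and by the Chebotarev density theorem the matching factorization patterns would occur for a proportion of primes equal to their share of the group: A_5 (5T4) additionally contains elements of type 3+1+1 (20 of its 60 elements, about 33% of primes). None of the 23 primes tested shows any such pattern (for each of these groups the chance of that is below 10^-4), which rules them out. Hence G = D_5 (5T2), of order 10. The Galois group D_5 (5T2) has order 10, so the splitting field has degree 10 over Q.

10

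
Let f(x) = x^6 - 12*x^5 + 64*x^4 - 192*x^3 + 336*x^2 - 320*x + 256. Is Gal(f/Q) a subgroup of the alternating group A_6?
The polynomial is irreducible of degree 6 over Q. Its discriminant is -1849378557919232, which is not a perfect square. A Galois group lies in the alternating group exactly when the discriminant is a square in Q, so the Galois group (S_4 x C_2) is not contained in A_6.

No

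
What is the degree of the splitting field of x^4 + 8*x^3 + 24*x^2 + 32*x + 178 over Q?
The degree of the splitting field over Q equals the order of the Galois group, so first determine the group. The polynomial is an irreducible quartic over Q and its discriminant is 1088391168, which is not a perfect square, so the Galois group is not contained in A_4. The resolvent cubic y^3 - 24*y^2 - 456*y + 4672 has exactly one rational root, so the Galois group is C_4 or D_4. The quartic remains irreducible over Q(sqrt(disc)), so the group is D_4. The Galois group D_4 (4T3) has order 8, so the splitting field has degree 8 over Q.

8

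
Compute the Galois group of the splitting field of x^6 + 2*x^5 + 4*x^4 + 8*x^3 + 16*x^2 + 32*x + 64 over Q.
The polynomial f is an irreducible sextic over Q, so G = Gal(f/Q) is one of the 16 transitive subgroups 6T1, ..., 6T16 of S_6. The discriminant of f is -18046378835968, which is not a perfect square, so G is not contained in A_6. The transitive groups of degree 6 not contained in A_6 are: C_6 (6T1, order 6), S_3 (6T2, order 6), D_6 (6T3, order 12), C_3 x S_3 (6T5, order 18), A_4 x C_2 (6T6, order 24), S_4 (6T8, order 24), S_3 x S_3 (6T9, order 36), S_4 x C_2 (6T11, order 48), (S_3 x S_3) : C_2 (6T13, order 72), PGL(2,5) (6T14, order 120), S_6 (6T16, order 720). By Dedekind's theorem, for a prime p not dividing disc(f) the degrees of the irreducible factors of f mod p form the cycle type of an element of G. Factoring f modulo the 37 such primes p <= 167 (skipping 2, 7, which divide the discriminant), each new pattern first appears at: mod 3: f = (x^6 + 2x^5 + x^4 + 2x^3 + x^2 + 2x + 1), pattern 6; mod 11: f = (x^3 + 3x^2 + 2x + 3)(x^3 + 10x^2 + 5x + 3), pattern 3+3; mod 13: f = (x^2 + 6x + 4)(x^2 + 10x + 4)(x^2 + 12x + 4), pattern 2+2+2; mod 29: f = (x + 8)(x + 10)(x + 12)(x + 15)(x + 18)(x + 26), pattern 1+1+1+1+1+1. No other pattern occurs in this range, so the set of observed cycle types is {6, 3+3, 2+2+2, 1+1+1+1+1+1}. The candidates containing elements of all these cycle types are C_6 (6T1) of order 6, D_6 (6T3) of order 12, C_3 x S_3 (6T5) of order 18, A_4 x C_2 (6T6) of order 24, S_3 x S_3 (6T9) of order 36, S_4 x C_2 (6T11) of order 48, (S_3 x S_3) : C_2 (6T13) of order 72, PGL(2,5) (6T14) of order 120, S_6 (6T16) of order 720; the others are excluded. The observed types are precisely the cycle types that occur in C_6 (6T1). Each of the other remaining candidates has further cycle types, and by the Chebotarev density theorem the matching factorization patterns would occur for a proportion of primes equal to their share of the group: D_6 (6T3) additionally contains elements of type 2+2+1+1 (3 of its 12 elements, about 25% of primes); C_3 x S_3 (6T5) additionally contains elements of type 3+1+1+1 (4 of its 18 elements, about 22% of primes); A_4 x C_2 (6T6) additionally contains elements of type 2+2+1+1, 2+1+1+1+1 (6 of its 24 elements, about 25% of primes); S_3 x S_3 (6T9) additionally contains elements of type 3+1+1+1, 2+2+1+1 (13 of its 36 elements, about 36% of primes); S_4 x C_2 (6T11) additionally contains elements of type 4+2, 4+1+1, 2+2+1+1, 2+1+1+1+1 (24 of its 48 elements, about 50% of primes); (S_3 x S_3) : C_2 (6T13) additionally contains elements of type 4+2, 3+2+1, 3+1+1+1, 2+2+1+1, 2+1+1+1+1 (49 of its 72 elements, about 68% of primes); PGL(2,5) (6T14) additionally contains elements of type 5+1, 4+1+1, 2+2+1+1 (69 of its 120 elements, about 58% of primes); S_6 (6T16) additionally contains elements of type 5+1, 4+2, 4+1+1, 3+2+1, 3+1+1+1, 2+2+1+1, 2+1+1+1+1 (544 of its 720 elements, about 76% of primes). None of the 37 primes tested shows any such pattern (for each of these groups the chance of that is below 10^-4), which rules them out. Hence G = C_6 (6T1), of order 6.

C_6, the cyclic group of order 6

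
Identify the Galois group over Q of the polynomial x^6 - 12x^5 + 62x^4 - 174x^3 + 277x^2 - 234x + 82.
The polynomial f is an irreducible sextic over Q, so G = Gal(f/Q) is one of the 16 transitive subgroups 6T1, ..., 6T16 of S_6. The discriminant of f is -187648, which is not a perfect square, so G is not contained in A_6. The transitive groups of degree 6 not contained in A_6 are: C_6 (6T1, order 6), S_3 (6T2, order 6), D_6 (6T3, order 12), C_3 x S_3 (6T5, order 18), A_4 x C_2 (6T6, order 24), S_4 (6T8, order 24), S_3 x S_3 (6T9, order 36), S_4 x C_2 (6T11, order 48), (S_3 x S_3) : C_2 (6T13, order 72), PGL(2,5) (6T14, order 120), S_6 (6T16, order 720). By Dedekind's theorem, for a prime p not dividing disc(f) the degrees of the irreducible factors of f mod p form the cycle type of an element of G. Factoring f modulo the 29 such primes p <= 113 (skipping 2, which divides the discriminant), each new pattern first appears at: mod 3: f = (x^6 + 2x^4 + x^2 + 1), pattern 6; mod 5: f = (x + 2)(x^2 + 2x + 4)(x^3 + 4x^2 + 3x + 4), pattern 3+2+1; mod 7: f = (x^2 + 2x + 5)(x^4 + x^2 + 6x + 1), pattern 4+2; mod 17: f = (x^3 + 11x^2 + 13x + 4)(x^3 + 11x^2 + 13x + 12), pattern 3+3; mod 19: f = (x^2 + 6x + 10)(x^2 + 8x + 4)(x^2 + 12x + 3), pattern 2+2+2; mod 37: f = (x + 19)(x + 32)(x^2 + 12x + 7)(x^2 + 36x + 8), pattern 2+2+1+1; mod 41: f = (x)(x + 15)(x + 20)(x^3 + 35x^2 + 13x + 23), pattern 3+1+1+1; mod 113: f = (x + 9)(x + 19)(x + 21)(x + 77)(x^2 + 88x + 36), pattern 2+1+1+1+1. No other pattern occurs in this range, so the set of observed cycle types is {6, 3+2+1, 4+2, 3+3, 2+2+2, 2+2+1+1, 3+1+1+1, 2+1+1+1+1}. The candidates containing elements of all these cycle types are (S_3 x S_3) : C_2 (6T13) of order 72, S_6 (6T16) of order 720; the others are excluded. The observed types are precisely the cycle types that occur in (S_3 x S_3) : C_2 (6T13) (apart from the identity). Each of the other remaining candidates has further cycle types, and by the Chebotarev density theorem the matching factorization patterns would occur for a proportion of primes equal to their share of the group: S_6 (6T16) additionally contains elements of type 5+1, 4+1+1 (234 of its 720 elements, about 32% of primes). None of the 29 primes tested shows any such pattern (for each of these groups the chance of that is below 10^-4), which rules them out. Hence G = (S_3 x S_3) : C_2 (6T13), of order 72.

(S_3 x S_3) : C_2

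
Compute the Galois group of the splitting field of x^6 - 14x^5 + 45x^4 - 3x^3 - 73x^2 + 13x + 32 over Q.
6T12: PSL(2,5)

The polynomial f is an irreducible sextic over Q, so G = Gal(f/Q) is one of the 16 transitive subgroups 6T1, ..., 6T16 of S_6. The discriminant of f is 3646117689361 = 1909481^2, a perfect square, so G is contained in A_6. The transitive groups of degree 6 contained in A_6 are: A_4 (6T4, order 12), S_4 (6T7, order 24), (C_3 x C_3) : C_4 (6T10, order 36), PSL(2,5) (6T12, order 60), A_6 (6T15, order 360). By Dedekind's theorem, for a prime p not dividing disc(f) the degrees of the irreducible factors of f mod p form the cycle type of an element of G. Factoring f modulo the 21 such primes p <= 83 (skipping 7, 19, which divide the discriminant), each new pattern first appears at: mod 2: f = (x)(x^5 + x^3 + x^2 + x + 1), pattern 5+1; mod 11: f = (x^3 + x^2 + 9x + 6)(x^3 + 7x^2 + 7x + 9), pattern 3+3; mod 61: f = (x + 35)(x + 58)(x^2 + 38x + 23)(x^2 + 38x + 33), pattern 2+2+1+1. No other pattern occurs in this range, so the set of observed cycle types is {5+1, 3+3, 2+2+1+1}. The candidates containing elements of all these cycle types are PSL(2,5) (6T12) of order 60, A_6 (6T15) of order 360; the others are excluded. The observed types are precisely the cycle types that occur in PSL(2,5) (6T12) (apart from the identity). Each of the other remaining candidates has further cycle types, and by the Chebotarev density theorem the matching factorization patterns would occur for a proportion of primes equal to their share of the group: A_6 (6T15) additionally contains elements of type 4+2, 3+1+1+1 (130 of its 360 elements, about 36% of primes). None of the 21 primes tested shows any such pattern (for each of these groups the chance of that is below 10^-4), which rules them out. Hence G = PSL(2,5) (6T12), of order 60.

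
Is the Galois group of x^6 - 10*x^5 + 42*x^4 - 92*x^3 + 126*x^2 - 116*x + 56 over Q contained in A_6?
No

The polynomial is irreducible of degree 6 over Q. Its discriminant is -95929008128, which is not a perfect square. A Galois group lies in the alternating group exactly when the discriminant is a square in Q, so the Galois group (S_4 x C_2) is not contained in A_6.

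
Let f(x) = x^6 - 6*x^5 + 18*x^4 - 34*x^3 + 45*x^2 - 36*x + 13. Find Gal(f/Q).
The polynomial f is an irreducible sextic over Q, so G = Gal(f/Q) is one of the 16 transitive subgroups 6T1, ..., 6T16 of S_6. The discriminant of f is -16003008, which is not a perfect square, so G is not contained in A_6. The transitive groups of degree 6 not contained in A_6 are: C_6 (6T1, order 6), S_3 (6T2, order 6), D_6 (6T3, order 12), C_3 x S_3 (6T5, order 18), A_4 x C_2 (6T6, order 24), S_4 (6T8, order 24), S_3 x S_3 (6T9, order 36), S_4 x C_2 (6T11, order 48), (S_3 x S_3) : C_2 (6T13, order 72), PGL(2,5) (6T14, order 120), S_6 (6T16, order 720). By Dedekind's theorem, for a prime p not dividing disc(f) the degrees of the irreducible factors of f mod p form the cycle type of an element of G. Factoring f modulo the 21 such primes p <= 89 (skipping 2, 3, 7, which divide the discriminant), each new pattern first appears at: mod 5: f = (x^6 + 4x^5 + 3x^4 + x^3 + 4x + 3), pattern 6; mod 11: f = (x + 8)(x^5 + 8x^4 + 9x^3 + 4x^2 + 2x + 3), pattern 5+1; mod 13: f = (x)(x + 4)(x^4 + 3x^3 + 6x^2 + 7x + 4), pattern 4+1+1; mod 23: f = (x + 2)(x + 6)(x^2 + 3x + 21)(x^2 + 6x + 10), pattern 2+2+1+1; mod 43: f = (x^3 + 16x^2 + 30x + 18)(x^3 + 21x^2 + 39x + 27), pattern 3+3; mod 61: f = (x^2 + 30x + 2)(x^2 + 41x + 31)(x^2 + 45x + 13), pattern 2+2+2. No other pattern occurs in this range, so the set of observed cycle types is {6, 5+1, 4+1+1, 2+2+1+1, 3+3, 2+2+2}. The candidates containing elements of all these cycle types are PGL(2,5) (6T14) of order 120, S_6 (6T16) of order 720; the others are excluded. The observed types are precisely the cycle types that occur in PGL(2,5) (6T14) (apart from the identity). Each of the other remaining candidates has further cycle types, and by the Chebotarev density theorem the matching factorization patterns would occur for a proportion of primes equal to their share of the group: S_6 (6T16) additionally contains elements of type 4+2, 3+2+1, 3+1+1+1, 2+1+1+1+1 (265 of its 720 elements, about 37% of primes). None of the 21 primes tested shows any such pattern (for each of these groups the chance of that is below 10^-4), which rules them out. Hence G = PGL(2,5) (6T14), of order 120.

PGL(2,5)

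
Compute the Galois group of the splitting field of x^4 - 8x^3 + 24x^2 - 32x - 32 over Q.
D_4 (also written D4)

The polynomial is an irreducible quartic over Q and its discriminant is -28311552, which is not a perfect square, so the Galois group is not contained in A_4. The resolvent cubic y^3 - 24*y^2 + 384*y - 2048 has exactly one rational root, so the Galois group is C_4 or D_4. The quartic remains irreducible over Q(sqrt(disc)), so the group is D_4.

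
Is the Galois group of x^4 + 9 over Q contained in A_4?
Yes

The polynomial is irreducible of degree 4 over Q. Its discriminant is 186624 = 432^2, a perfect square. A Galois group lies in the alternating group exactly when the discriminant is a square in Q, so the Galois group (V_4) is contained in A_4.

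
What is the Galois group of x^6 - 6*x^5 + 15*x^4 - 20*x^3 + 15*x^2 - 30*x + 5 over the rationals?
The polynomial f is an irreducible sextic over Q, so G = Gal(f/Q) is one of the 16 transitive subgroups 6T1, ..., 6T16 of S_6. The discriminant of f is 746496000000 = 864000^2, a perfect square, so G is contained in A_6. The transitive groups of degree 6 contained in A_6 are: A_4 (6T4, order 12), S_4 (6T7, order 24), (C_3 x C_3) : C_4 (6T10, order 36), PSL(2,5) (6T12, order 60), A_6 (6T15, order 360). By Dedekind's theorem, for a prime p not dividing disc(f) the degrees of the irreducible factors of f mod p form the cycle type of an element of G. Factoring f modulo the 6 such primes p <= 23 (skipping 2, 3, 5, which divide the discriminant), each new pattern first appears at: mod 7: f = (x + 3)(x^5 + 5x^4 + x^2 + 5x + 4), pattern 5+1; mod 23: f = (x + 1)(x + 10)(x + 15)(x^3 + 14x^2 + 5x + 10), pattern 3+1+1+1. No other pattern occurs in this range, so the set of observed cycle types is {5+1, 3+1+1+1}. Among the candidates above, the only group containing elements of all these cycle types is A_6 (6T15) — each of A_4 (6T4), S_4 (6T7), (C_3 x C_3) : C_4 (6T10), PSL(2,5) (6T12) lacks at least one of them. Hence G = A_6 (6T15), of order 360.

6T15: A_6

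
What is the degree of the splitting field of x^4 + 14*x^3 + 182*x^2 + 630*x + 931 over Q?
12

The degree of the splitting field over Q equals the order of the Galois group, so first determine the group. The polynomial is an irreducible quartic over Q and its discriminant is 799507799104 = 894152^2, a perfect square, so the Galois group is contained in A_4. The resolvent cubic y^3 - 182*y^2 + 5096*y + 98392 is irreducible over Q. An irreducible resolvent with square discriminant gives A_4. The Galois group A_4 (4T4) has order 12, so the splitting field has degree 12 over Q.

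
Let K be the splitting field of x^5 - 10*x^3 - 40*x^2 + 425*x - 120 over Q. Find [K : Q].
The degree of the splitting field over Q equals the order of the Galois group, so first determine the group. The polynomial f is an irreducible quintic over Q, so G = Gal(f/Q) is a transitive subgroup of S_5: one of C_5 (5T1, order 5), D_5 (5T2, order 10), F_20 (5T3, order 20), A_5 (5T4, order 60) or S_5 (5T5, order 120). The discriminant of f is 2415919104000000 = 49152000^2, a perfect square, so G is contained in A_5. The transitive groups of degree 5 contained in A_5 are: C_5 (5T1, order 5), D_5 (5T2, order 10), A_5 (5T4, order 60). By Dedekind's theorem, for a prime p not dividing disc(f) the degrees of the irreducible factors of f mod p form the cycle type of an element of G. Factoring f modulo the 23 such primes p <= 101 (skipping 2, 3, 5, which divide the discriminant), each new pattern first appears at: mod 7: f = (x^5 + 4x^3 + 2x^2 + 5x + 6), pattern 5; mod 17: f = (x + 8)(x^2 + 3x + 5)(x^2 + 6x + 14), pattern 2+2+1. No other pattern occurs in this range, so the set of observed cycle types is {5, 2+2+1}. The candidates containing elements of all these cycle types are D_5 (5T2) of order 10, A_5 (5T4) of order 60; the others are excluded. The observed types are precisely the cycle types that occur in D_5 (5T2) (apart from the identity). Each of the other remaining candidates has further cycle types, and by the Chebotarev density theorem the matching factorization patterns would occur for a proportion of primes equal to their share of the group: A_5 (5T4) additionally contains elements of type 3+1+1 (20 of its 60 elements, about 33% of primes). None of the 23 primes tested shows any such pattern (for each of these groups the chance of that is below 10^-4), which rules them out. Hence G = D_5 (5T2), of order 10. The Galois group D_5 (5T2) has order 10, so the splitting field has degree 10 over Q.

10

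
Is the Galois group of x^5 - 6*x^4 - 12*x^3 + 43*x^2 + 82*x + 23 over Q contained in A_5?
Yes

The polynomial is irreducible of degree 5 over Q. Its discriminant is 14320669561 = 119669^2, a perfect square. A Galois group lies in the alternating group exactly when the discriminant is a square in Q, so the Galois group (C_5) is contained in A_5.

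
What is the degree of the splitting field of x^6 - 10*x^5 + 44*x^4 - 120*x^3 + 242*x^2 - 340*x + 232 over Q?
The degree of the splitting field over Q equals the order of the Galois group, so first determine the group. The polynomial f is an irreducible sextic over Q, so G = Gal(f/Q) is one of the 16 transitive subgroups 6T1, ..., 6T16 of S_6. The discriminant of f is -4014080000, which is not a perfect square, so G is not contained in A_6. The transitive groups of degree 6 not contained in A_6 are: C_6 (6T1, order 6), S_3 (6T2, order 6), D_6 (6T3, order 12), C_3 x S_3 (6T5, order 18), A_4 x C_2 (6T6, order 24), S_4 (6T8, order 24), S_3 x S_3 (6T9, order 36), S_4 x C_2 (6T11, order 48), (S_3 x S_3) : C_2 (6T13, order 72), PGL(2,5) (6T14, order 120), S_6 (6T16, order 720). By Dedekind's theorem, for a prime p not dividing disc(f) the degrees of the irreducible factors of f mod p form the cycle type of an element of G. Factoring f modulo the 22 such primes p <= 97 (skipping 2, 5, 7, which divide the discriminant), each new pattern first appears at: mod 3: f = (x^3 + 2x + 1)(x^3 + 2x^2 + 1), pattern 3+3; mod 13: f = (x + 5)(x + 10)(x^4 + x^3 + 5x^2 + 2x + 1), pattern 4+1+1; mod 37: f = (x^2 + 10x + 30)(x^2 + 26x + 6)(x^2 + 28x + 35), pattern 2+2+2; mod 43: f = (x + 1)(x + 25)(x^2 + 19x + 25)(x^2 + 31x + 40), pattern 2+2+1+1. No other pattern occurs in this range, so the set of observed cycle types is {3+3, 4+1+1, 2+2+2, 2+2+1+1}. The candidates containing elements of all these cycle types are S_4 (6T8) of order 24, S_4 x C_2 (6T11) of order 48, PGL(2,5) (6T14) of order 120, S_6 (6T16) of order 720; the others are excluded. The observed types are precisely the cycle types that occur in S_4 (6T8) (apart from the identity). Each of the other remaining candidates has further cycle types, and by the Chebotarev density theorem the matching factorization patterns would occur for a proportion of primes equal to their share of the group: S_4 x C_2 (6T11) additionally contains elements of type 6, 4+2, 2+1+1+1+1 (17 of its 48 elements, about 35% of primes); PGL(2,5) (6T14) additionally contains elements of type 6, 5+1 (44 of its 120 elements, about 37% of primes); S_6 (6T16) additionally contains elements of type 6, 5+1, 4+2, 3+2+1, 3+1+1+1, 2+1+1+1+1 (529 of its 720 elements, about 73% of primes). None of the 22 primes tested shows any such pattern (for each of these groups the chance of that is below 10^-4), which rules them out. Hence G = S_4 (6T8), of order 24. The Galois group S_4 (6T8) has order 24, so the splitting field has degree 24 over Q.

24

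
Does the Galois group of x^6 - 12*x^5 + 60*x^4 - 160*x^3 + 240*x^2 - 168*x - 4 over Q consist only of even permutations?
Yes

The polynomial is irreducible of degree 6 over Q. Its discriminant is 746496000000 = 864000^2, a perfect square. A Galois group lies in the alternating group exactly when the discriminant is a square in Q, so the Galois group (A_6) is contained in A_6.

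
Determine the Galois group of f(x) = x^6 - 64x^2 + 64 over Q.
S_4 x C_2 (also written S4xC2)

The polynomial f is an irreducible sextic over Q, so G = Gal(f/Q) is one of the 16 transitive subgroups 6T1, ..., 6T16 of S_6. The discriminant of f is -3603718079512576, which is not a perfect square, so G is not contained in A_6. The transitive groups of degree 6 not contained in A_6 are: C_6 (6T1, order 6), S_3 (6T2, order 6), D_6 (6T3, order 12), C_3 x S_3 (6T5, order 18), A_4 x C_2 (6T6, order 24), S_4 (6T8, order 24), S_3 x S_3 (6T9, order 36), S_4 x C_2 (6T11, order 48), (S_3 x S_3) : C_2 (6T13, order 72), PGL(2,5) (6T14, order 120), S_6 (6T16, order 720). By Dedekind's theorem, for a prime p not dividing disc(f) the degrees of the irreducible factors of f mod p form the cycle type of an element of G. Factoring f modulo the 67 such primes p <= 347 (skipping 2, 229, which divide the discriminant), each new pattern first appears at: mod 3: f = (x^6 + 2x^2 + 1), pattern 6; mod 5: f = (x^3 + x^2 + 3x + 4)(x^3 + 4x^2 + 3x + 1), pattern 3+3; mod 7: f = (x + 3)(x + 4)(x^4 + 2x^2 + 3), pattern 4+1+1; mod 13: f = (x^2 + 7)(x^4 + 6x^2 + 11), pattern 4+2; mod 23: f = (x^2 + 2)(x^2 + 10x + 3)(x^2 + 13x + 3), pattern 2+2+2; mod 29: f = (x + 9)(x + 20)(x^2 + 2x + 28)(x^2 + 27x + 28), pattern 2+2+1+1; mod 193: f = (x + 5)(x + 12)(x + 88)(x + 105)(x + 181)(x + 188), pattern 1+1+1+1+1+1; mod 347: f = (x + 6)(x + 45)(x + 302)(x + 341)(x^2 + 326), pattern 2+1+1+1+1. No other pattern occurs in this range, so the set of observed cycle types is {6, 3+3, 4+1+1, 4+2, 2+2+2, 2+2+1+1, 1+1+1+1+1+1, 2+1+1+1+1}. The candidates containing elements of all these cycle types are S_4 x C_2 (6T11) of order 48, S_6 (6T16) of order 720; the others are excluded. The observed types are precisely the cycle types that occur in S_4 x C_2 (6T11). Each of the other remaining candidates has further cycle types, and by the Chebotarev density theorem the matching factorization patterns would occur for a proportion of primes equal to their share of the group: S_6 (6T16) additionally contains elements of type 5+1, 3+2+1, 3+1+1+1 (304 of its 720 elements, about 42% of primes). None of the 67 primes tested shows any such pattern (for each of these groups the chance of that is below 10^-4), which rules them out. Hence G = S_4 x C_2 (6T11), of order 48.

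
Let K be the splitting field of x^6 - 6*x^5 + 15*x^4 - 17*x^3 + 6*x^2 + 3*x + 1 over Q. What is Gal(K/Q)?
6T5: C_3 x S_3

The polynomial f is an irreducible sextic over Q, so G = Gal(f/Q) is one of the 16 transitive subgroups 6T1, ..., 6T16 of S_6. The discriminant of f is -177147, which is not a perfect square, so G is not contained in A_6. The transitive groups of degree 6 not contained in A_6 are: C_6 (6T1, order 6), S_3 (6T2, order 6), D_6 (6T3, order 12), C_3 x S_3 (6T5, order 18), A_4 x C_2 (6T6, order 24), S_4 (6T8, order 24), S_3 x S_3 (6T9, order 36), S_4 x C_2 (6T11, order 48), (S_3 x S_3) : C_2 (6T13, order 72), PGL(2,5) (6T14, order 120), S_6 (6T16, order 720). By Dedekind's theorem, for a prime p not dividing disc(f) the degrees of the irreducible factors of f mod p form the cycle type of an element of G. Factoring f modulo the 33 such primes p <= 139 (skipping 3, which divides the discriminant), each new pattern first appears at: mod 2: f = (x^6 + x^4 + x^3 + x + 1), pattern 6; mod 7: f = (x + 2)(x + 4)(x + 5)(x^3 + 4x^2 + 3x + 3), pattern 3+1+1+1; mod 17: f = (x^2 + 3x + 3)(x^2 + 11x + 12)(x^2 + 14x + 9), pattern 2+2+2; mod 19: f = (x^3 + 16x^2 + 3x + 8)(x^3 + 16x^2 + 3x + 12), pattern 3+3; mod 73: f = (x + 41)(x + 42)(x + 43)(x + 50)(x + 51)(x + 59), pattern 1+1+1+1+1+1. No other pattern occurs in this range, so the set of observed cycle types is {6, 3+1+1+1, 2+2+2, 3+3, 1+1+1+1+1+1}. The candidates containing elements of all these cycle types are C_3 x S_3 (6T5) of order 18, S_3 x S_3 (6T9) of order 36, (S_3 x S_3) : C_2 (6T13) of order 72, S_6 (6T16) of order 720; the others are excluded. The observed types are precisely the cycle types that occur in C_3 x S_3 (6T5). Each of the other remaining candidates has further cycle types, and by the Chebotarev density theorem the matching factorization patterns would occur for a proportion of primes equal to their share of the group: S_3 x S_3 (6T9) additionally contains elements of type 2+2+1+1 (9 of its 36 elements, about 25% of primes); (S_3 x S_3) : C_2 (6T13) additionally contains elements of type 4+2, 3+2+1, 2+2+1+1, 2+1+1+1+1 (45 of its 72 elements, about 62% of primes); S_6 (6T16) additionally contains elements of type 5+1, 4+2, 4+1+1, 3+2+1, 2+2+1+1, 2+1+1+1+1 (504 of its 720 elements, about 70% of primes). None of the 33 primes tested shows any such pattern (for each of these groups the chance of that is below 10^-4), which rules them out. Hence G = C_3 x S_3 (6T5), of order 18.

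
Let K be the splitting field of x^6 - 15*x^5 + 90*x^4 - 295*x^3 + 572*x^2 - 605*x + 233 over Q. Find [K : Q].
24

The degree of the splitting field over Q equals the order of the Galois group, so first determine the group. The polynomial f is an irreducible sextic over Q, so G = Gal(f/Q) is one of the 16 transitive subgroups 6T1, ..., 6T16 of S_6. The discriminant of f is 38865540370000, which is not a perfect square, so G is not contained in A_6. The transitive groups of degree 6 not contained in A_6 are: C_6 (6T1, order 6), S_3 (6T2, order 6), D_6 (6T3, order 12), C_3 x S_3 (6T5, order 18), A_4 x C_2 (6T6, order 24), S_4 (6T8, order 24), S_3 x S_3 (6T9, order 36), S_4 x C_2 (6T11, order 48), (S_3 x S_3) : C_2 (6T13, order 72), PGL(2,5) (6T14, order 120), S_6 (6T16, order 720). By Dedekind's theorem, for a prime p not dividing disc(f) the degrees of the irreducible factors of f mod p form the cycle type of an element of G. Factoring f modulo the 22 such primes p <= 97 (skipping 2, 5, 37, which divide the discriminant), each new pattern first appears at: mod 3: f = (x^3 + x^2 + x + 2)(x^3 + 2x^2 + 1), pattern 3+3; mod 13: f = (x^2 + 3x + 1)(x^2 + 10x + 4)(x^2 + 11x + 3), pattern 2+2+2; mod 17: f = (x + 2)(x + 7)(x^4 + 10x^3 + 3x^2 + 14x + 13), pattern 4+1+1; mod 67: f = (x + 19)(x + 22)(x^2 + 34x + 1)(x^2 + 44x + 2), pattern 2+2+1+1. No other pattern occurs in this range, so the set of observed cycle types is {3+3, 2+2+2, 4+1+1, 2+2+1+1}. The candidates containing elements of all these cycle types are S_4 (6T8) of order 24, S_4 x C_2 (6T11) of order 48, PGL(2,5) (6T14) of order 120, S_6 (6T16) of order 720; the others are excluded. The observed types are precisely the cycle types that occur in S_4 (6T8) (apart from the identity). Each of the other remaining candidates has further cycle types, and by the Chebotarev density theorem the matching factorization patterns would occur for a proportion of primes equal to their share of the group: S_4 x C_2 (6T11) additionally contains elements of type 6, 4+2, 2+1+1+1+1 (17 of its 48 elements, about 35% of primes); PGL(2,5) (6T14) additionally contains elements of type 6, 5+1 (44 of its 120 elements, about 37% of primes); S_6 (6T16) additionally contains elements of type 6, 5+1, 4+2, 3+2+1, 3+1+1+1, 2+1+1+1+1 (529 of its 720 elements, about 73% of primes). None of the 22 primes tested shows any such pattern (for each of these groups the chance of that is below 10^-4), which rules them out. Hence G = S_4 (6T8), of order 24. The Galois group S_4 (6T8) has order 24, so the splitting field has degree 24 over Q.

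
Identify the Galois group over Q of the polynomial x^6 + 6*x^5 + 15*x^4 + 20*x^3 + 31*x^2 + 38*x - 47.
The polynomial f is an irreducible sextic over Q, so G = Gal(f/Q) is one of the 16 transitive subgroups 6T1, ..., 6T16 of S_6. The discriminant of f is 66039417143296 = 8126464^2, a perfect square, so G is contained in A_6. The transitive groups of degree 6 contained in A_6 are: A_4 (6T4, order 12), S_4 (6T7, order 24), (C_3 x C_3) : C_4 (6T10, order 36), PSL(2,5) (6T12, order 60), A_6 (6T15, order 360). By Dedekind's theorem, for a prime p not dividing disc(f) the degrees of the irreducible factors of f mod p form the cycle type of an element of G. Factoring f modulo the 79 such primes p <= 419 (skipping 2, 31, which divide the discriminant), each new pattern first appears at: mod 3: f = (x^2 + 2x + 2)(x^4 + x^3 + 2x^2 + 2x + 2), pattern 4+2; mod 5: f = (x^3 + 4x + 2)(x^3 + x^2 + x + 4), pattern 3+3; mod 11: f = (x + 6)(x + 7)(x^2 + 5x + 10)(x^2 + 10x + 4), pattern 2+2+1+1; mod 67: f = (x + 5)(x + 7)(x + 23)(x + 46)(x + 62)(x + 64), pattern 1+1+1+1+1+1. No other pattern occurs in this range, so the set of observed cycle types is {4+2, 3+3, 2+2+1+1, 1+1+1+1+1+1}. The candidates containing elements of all these cycle types are S_4 (6T7) of order 24, (C_3 x C_3) : C_4 (6T10) of order 36, A_6 (6T15) of order 360; the others are excluded. The observed types are precisely the cycle types that occur in S_4 (6T7). Each of the other remaining candidates has further cycle types, and by the Chebotarev density theorem the matching factorization patterns would occur for a proportion of primes equal to their share of the group: (C_3 x C_3) : C_4 (6T10) additionally contains elements of type 3+1+1+1 (4 of its 36 elements, about 11% of primes); A_6 (6T15) additionally contains elements of type 5+1, 3+1+1+1 (184 of its 360 elements, about 51% of primes). None of the 79 primes tested shows any such pattern (for each of these groups the chance of that is below 10^-4), which rules them out. Hence G = S_4 (6T7), of order 24.

S_4 (also written S4+)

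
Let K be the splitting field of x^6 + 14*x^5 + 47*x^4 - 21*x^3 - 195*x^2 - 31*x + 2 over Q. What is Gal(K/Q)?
6T12: PSL(2,5)

The polynomial f is an irreducible sextic over Q, so G = Gal(f/Q) is one of the 16 transitive subgroups 6T1, ..., 6T16 of S_6. The discriminant of f is 8413926734596681 = 91727459^2, a perfect square, so G is contained in A_6. The transitive groups of degree 6 contained in A_6 are: A_4 (6T4, order 12), S_4 (6T7, order 24), (C_3 x C_3) : C_4 (6T10, order 36), PSL(2,5) (6T12, order 60), A_6 (6T15, order 360). By Dedekind's theorem, for a prime p not dividing disc(f) the degrees of the irreducible factors of f mod p form the cycle type of an element of G. Factoring f modulo the 21 such primes p <= 79 (skipping 19, which divides the discriminant), each new pattern first appears at: mod 2: f = (x)(x^5 + x^3 + x^2 + x + 1), pattern 5+1; mod 7: f = (x^3 + 3x^2 + 4x + 1)(x^3 + 4x^2 + 3x + 2), pattern 3+3; mod 61: f = (x + 39)(x + 60)(x^2 + 45x + 29)(x^2 + 53x + 48), pattern 2+2+1+1. No other pattern occurs in this range, so the set of observed cycle types is {5+1, 3+3, 2+2+1+1}. The candidates containing elements of all these cycle types are PSL(2,5) (6T12) of order 60, A_6 (6T15) of order 360; the others are excluded. The observed types are precisely the cycle types that occur in PSL(2,5) (6T12) (apart from the identity). Each of the other remaining candidates has further cycle types, and by the Chebotarev density theorem the matching factorization patterns would occur for a proportion of primes equal to their share of the group: A_6 (6T15) additionally contains elements of type 4+2, 3+1+1+1 (130 of its 360 elements, about 36% of primes). None of the 21 primes tested shows any such pattern (for each of these groups the chance of that is below 10^-4), which rules them out. Hence G = PSL(2,5) (6T12), of order 60.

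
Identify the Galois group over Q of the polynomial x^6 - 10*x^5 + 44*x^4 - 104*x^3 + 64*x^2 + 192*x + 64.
The polynomial f is an irreducible sextic over Q, so G = Gal(f/Q) is one of the 16 transitive subgroups 6T1, ..., 6T16 of S_6. The discriminant of f is 564385546240000 = 23756800^2, a perfect square, so G is contained in A_6. The transitive groups of degree 6 contained in A_6 are: A_4 (6T4, order 12), S_4 (6T7, order 24), (C_3 x C_3) : C_4 (6T10, order 36), PSL(2,5) (6T12, order 60), A_6 (6T15, order 360). By Dedekind's theorem, for a prime p not dividing disc(f) the degrees of the irreducible factors of f mod p form the cycle type of an element of G. Factoring f modulo the 19 such primes p <= 79 (skipping 2, 5, 29, which divide the discriminant), each new pattern first appears at: mod 3: f = (x^2 + 2x + 2)(x^4 + x + 2), pattern 4+2; mod 11: f = (x^3 + 2x^2 + x + 8)(x^3 + 10x^2 + x + 8), pattern 3+3; mod 19: f = (x + 1)(x + 3)(x^2 + x + 9)(x^2 + 4x + 8), pattern 2+2+1+1; mod 61: f = (x + 7)(x + 21)(x + 54)(x^3 + 30x^2 + 12x + 8), pattern 3+1+1+1. No other pattern occurs in this range, so the set of observed cycle types is {4+2, 3+3, 2+2+1+1, 3+1+1+1}. The candidates containing elements of all these cycle types are (C_3 x C_3) : C_4 (6T10) of order 36, A_6 (6T15) of order 360; the others are excluded. The observed types are precisely the cycle types that occur in (C_3 x C_3) : C_4 (6T10) (apart from the identity). Each of the other remaining candidates has further cycle types, and by the Chebotarev density theorem the matching factorization patterns would occur for a proportion of primes equal to their share of the group: A_6 (6T15) additionally contains elements of type 5+1 (144 of its 360 elements, about 40% of primes). None of the 19 primes tested shows any such pattern (for each of these groups the chance of that is below 10^-4), which rules them out. Hence G = (C_3 x C_3) : C_4 (6T10), of order 36.

(C_3 x C_3) : C_4, the transitive group 6T10 of order 36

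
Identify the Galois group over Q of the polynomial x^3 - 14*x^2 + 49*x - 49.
C_3, A_3

The polynomial is an irreducible cubic over Q and its discriminant is 2401 = 49^2, a perfect square. For an irreducible cubic, a square discriminant forces the Galois group to be A_3, the cyclic group of order 3.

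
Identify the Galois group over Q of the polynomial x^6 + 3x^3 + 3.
The polynomial f is an irreducible sextic over Q, so G = Gal(f/Q) is one of the 16 transitive subgroups 6T1, ..., 6T16 of S_6. The discriminant of f is -177147, which is not a perfect square, so G is not contained in A_6. The transitive groups of degree 6 not contained in A_6 are: C_6 (6T1, order 6), S_3 (6T2, order 6), D_6 (6T3, order 12), C_3 x S_3 (6T5, order 18), A_4 x C_2 (6T6, order 24), S_4 (6T8, order 24), S_3 x S_3 (6T9, order 36), S_4 x C_2 (6T11, order 48), (S_3 x S_3) : C_2 (6T13, order 72), PGL(2,5) (6T14, order 120), S_6 (6T16, order 720). By Dedekind's theorem, for a prime p not dividing disc(f) the degrees of the irreducible factors of f mod p form the cycle type of an element of G. Factoring f modulo the 33 such primes p <= 139 (skipping 3, which divides the discriminant), each new pattern first appears at: mod 2: f = (x^6 + x^3 + 1), pattern 6; mod 7: f = (x + 3)(x + 5)(x + 6)(x^3 + 4), pattern 3+1+1+1; mod 17: f = (x^2 + 5x + 7)(x^2 + 13x + 7)(x^2 + 16x + 7), pattern 2+2+2; mod 19: f = (x^3 + 9)(x^3 + 13), pattern 3+3; mod 73: f = (x + 42)(x + 43)(x + 44)(x + 51)(x + 52)(x + 60), pattern 1+1+1+1+1+1. No other pattern occurs in this range, so the set of observed cycle types is {6, 3+1+1+1, 2+2+2, 3+3, 1+1+1+1+1+1}. The candidates containing elements of all these cycle types are C_3 x S_3 (6T5) of order 18, S_3 x S_3 (6T9) of order 36, (S_3 x S_3) : C_2 (6T13) of order 72, S_6 (6T16) of order 720; the others are excluded. The observed types are precisely the cycle types that occur in C_3 x S_3 (6T5). Each of the other remaining candidates has further cycle types, and by the Chebotarev density theorem the matching factorization patterns would occur for a proportion of primes equal to their share of the group: S_3 x S_3 (6T9) additionally contains elements of type 2+2+1+1 (9 of its 36 elements, about 25% of primes); (S_3 x S_3) : C_2 (6T13) additionally contains elements of type 4+2, 3+2+1, 2+2+1+1, 2+1+1+1+1 (45 of its 72 elements, about 62% of primes); S_6 (6T16) additionally contains elements of type 5+1, 4+2, 4+1+1, 3+2+1, 2+2+1+1, 2+1+1+1+1 (504 of its 720 elements, about 70% of primes). None of the 33 primes tested shows any such pattern (for each of these groups the chance of that is below 10^-4), which rules them out. Hence G = C_3 x S_3 (6T5), of order 18.

C_3 x S_3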